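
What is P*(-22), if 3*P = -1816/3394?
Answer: 19976/5091 ≈ 3.9238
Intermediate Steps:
P = -908/5091 (P = (-1816/3394)/3 = (-1816*1/3394)/3 = (⅓)*(-908/1697) = -908/5091 ≈ -0.17835)
P*(-22) = -908/5091*(-22) = 19976/5091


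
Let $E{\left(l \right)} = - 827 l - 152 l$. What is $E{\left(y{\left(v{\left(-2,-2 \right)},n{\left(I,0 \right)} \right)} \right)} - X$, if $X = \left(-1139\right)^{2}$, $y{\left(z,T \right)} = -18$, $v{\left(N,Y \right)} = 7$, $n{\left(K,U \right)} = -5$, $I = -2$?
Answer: $-1279699$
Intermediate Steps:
$X = 1297321$
$E{\left(l \right)} = - 979 l$
$E{\left(y{\left(v{\left(-2,-2 \right)},n{\left(I,0 \right)} \right)} \right)} - X = \left(-979\right) \left(-18\right) - 1297321 = 17622 - 1297321 = -1279699$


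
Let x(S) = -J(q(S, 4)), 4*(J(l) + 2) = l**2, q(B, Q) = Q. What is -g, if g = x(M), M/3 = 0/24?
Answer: 2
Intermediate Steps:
M = 0 (M = 3*(0/24) = 3*(0*(1/24)) = 3*0 = 0)
J(l) = -2 + l**2/4
x(S) = -2 (x(S) = -(-2 + (1/4)*4**2) = -(-2 + (1/4)*16) = -(-2 + 4) = -1*2 = -2)
g = -2
-g = -1*(-2) = 2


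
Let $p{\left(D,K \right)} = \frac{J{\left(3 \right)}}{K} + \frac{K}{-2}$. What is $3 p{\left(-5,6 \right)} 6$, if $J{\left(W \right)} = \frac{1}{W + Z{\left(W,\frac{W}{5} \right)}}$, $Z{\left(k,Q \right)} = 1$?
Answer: $- \frac{213}{4} \approx -53.25$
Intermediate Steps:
$J{\left(W \right)} = \frac{1}{1 + W}$ ($J{\left(W \right)} = \frac{1}{W + 1} = \frac{1}{1 + W}$)
$p{\left(D,K \right)} = - \frac{K}{2} + \frac{1}{4 K}$ ($p{\left(D,K \right)} = \frac{1}{\left(1 + 3\right) K} + \frac{K}{-2} = \frac{1}{4 K} + K \left(- \frac{1}{2}\right) = \frac{1}{4 K} - \frac{K}{2} = - \frac{K}{2} + \frac{1}{4 K}$)
$3 p{\left(-5,6 \right)} 6 = 3 \left(\left(- \frac{1}{2}\right) 6 + \frac{1}{4 \cdot 6}\right) 6 = 3 \left(-3 + \frac{1}{4} \cdot \frac{1}{6}\right) 6 = 3 \left(-3 + \frac{1}{24}\right) 6 = 3 \left(- \frac{71}{24}\right) 6 = \left(- \frac{71}{8}\right) 6 = - \frac{213}{4}$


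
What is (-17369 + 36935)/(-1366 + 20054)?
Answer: 9783/9344 ≈ 1.0470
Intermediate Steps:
(-17369 + 36935)/(-1366 + 20054) = 19566/18688 = 19566*(1/18688) = 9783/9344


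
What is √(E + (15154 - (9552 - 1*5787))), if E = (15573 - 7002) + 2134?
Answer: √22094 ≈ 148.64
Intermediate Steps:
E = 10705 (E = 8571 + 2134 = 10705)
√(E + (15154 - (9552 - 1*5787))) = √(10705 + (15154 - (9552 - 1*5787))) = √(10705 + (15154 - (9552 - 5787))) = √(10705 + (15154 - 1*3765)) = √(10705 + (15154 - 3765)) = √(10705 + 11389) = √22094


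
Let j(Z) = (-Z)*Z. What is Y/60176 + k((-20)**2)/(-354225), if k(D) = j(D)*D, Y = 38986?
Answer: 77301476317/426316872 ≈ 181.32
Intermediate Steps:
j(Z) = -Z**2
k(D) = -D**3 (k(D) = (-D**2)*D = -D**3)
Y/60176 + k((-20)**2)/(-354225) = 38986/60176 - ((-20)**2)**3/(-354225) = 38986*(1/60176) - 1*400**3*(-1/354225) = 19493/30088 - 1*64000000*(-1/354225) = 19493/30088 - 64000000*(-1/354225) = 19493/30088 + 2560000/14169 = 77301476317/426316872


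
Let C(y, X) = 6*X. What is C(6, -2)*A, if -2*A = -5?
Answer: -30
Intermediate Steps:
A = 5/2 (A = -½*(-5) = 5/2 ≈ 2.5000)
C(6, -2)*A = (6*(-2))*(5/2) = -12*5/2 = -30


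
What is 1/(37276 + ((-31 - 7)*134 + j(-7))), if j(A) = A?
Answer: 1/32177 ≈ 3.1078e-5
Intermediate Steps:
1/(37276 + ((-31 - 7)*134 + j(-7))) = 1/(37276 + ((-31 - 7)*134 - 7)) = 1/(37276 + (-38*134 - 7)) = 1/(37276 + (-5092 - 7)) = 1/(37276 - 5099) = 1/32177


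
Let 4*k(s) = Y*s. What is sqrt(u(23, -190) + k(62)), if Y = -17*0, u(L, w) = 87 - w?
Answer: sqrt(277) ≈ 16.643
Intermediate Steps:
Y = 0
k(s) = 0 (k(s) = (0*s)/4 = (1/4)*0 = 0)
sqrt(u(23, -190) + k(62)) = sqrt((87 - 1*(-190)) + 0) = sqrt((87 + 190) + 0) = sqrt(277 + 0) = sqrt(277)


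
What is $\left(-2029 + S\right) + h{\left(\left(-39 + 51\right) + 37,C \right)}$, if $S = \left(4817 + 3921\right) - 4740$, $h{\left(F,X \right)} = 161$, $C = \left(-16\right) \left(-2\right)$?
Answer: $2130$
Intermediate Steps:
$C = 32$
$S = 3998$ ($S = 8738 - 4740 = 3998$)
$\left(-2029 + S\right) + h{\left(\left(-39 + 51\right) + 37,C \right)} = \left(-2029 + 3998\right) + 161 = 1969 + 161 = 2130$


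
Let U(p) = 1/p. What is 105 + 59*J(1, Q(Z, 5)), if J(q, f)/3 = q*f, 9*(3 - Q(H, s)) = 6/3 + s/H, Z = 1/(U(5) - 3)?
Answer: 872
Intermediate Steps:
U(p) = 1/p
Z = -5/14 (Z = 1/(1/5 - 3) = 1/(-14/5) = -5/14 ≈ -0.35714)
Q(H, s) = 25/9 - s/(9*H) (Q(H, s) = 3 - (6/3 + s/H)/9 = 3 - (6*(1/3) + s/H)/9 = 3 - (2 + s/H)/9 = 3 + (-2/9 - s/(9*H)) = 25/9 - s/(9*H))
J(q, f) = 3*f*q (J(q, f) = 3*(q*f) = 3*(f*q) = 3*f*q)
105 + 59*J(1, Q(Z, 5)) = 105 + 59*(3*((-1*5 + 25*(-5/14))/(9*(-5/14)))*1) = 105 + 59*(3*((1/9)*(-14/5)*(-5 - 125/14))*1) = 105 + 59*(3*((1/9)*(-14/5)*(-195/14))*1) = 105 + 59*(3*(13/3)*1) = 105 + 59*13 = 105 + 767 = 872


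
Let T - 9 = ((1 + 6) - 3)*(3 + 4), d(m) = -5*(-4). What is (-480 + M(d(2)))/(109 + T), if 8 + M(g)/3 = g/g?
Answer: -501/146 ≈ -3.4315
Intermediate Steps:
d(m) = 20
T = 37 (T = 9 + ((1 + 6) - 3)*(3 + 4) = 9 + (7 - 3)*7 = 9 + 4*7 = 9 + 28 = 37)
M(g) = -21 (M(g) = -24 + 3*(g/g) = -24 + 3*1 = -24 + 3 = -21)
(-480 + M(d(2)))/(109 + T) = (-480 - 21)/(109 + 37) = -501/146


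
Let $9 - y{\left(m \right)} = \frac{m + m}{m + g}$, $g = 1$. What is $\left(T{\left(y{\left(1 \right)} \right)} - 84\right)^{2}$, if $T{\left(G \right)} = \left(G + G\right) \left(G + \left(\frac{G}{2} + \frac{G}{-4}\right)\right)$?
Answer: $5776$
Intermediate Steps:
$y{\left(m \right)} = 9 - \frac{2 m}{1 + m}$ ($y{\left(m \right)} = 9 - \frac{m + m}{m + 1} = 9 - \frac{2 m}{1 + m}$)
$T{\left(G \right)} = \frac{5 G^{2}}{2}$ ($T{\left(G \right)} = 2 G \left(G + \left(G \frac{1}{2} + G \left(- \frac{1}{4}\right)\right)\right) = 2 G \left(G + \left(\frac{G}{2} - \frac{G}{4}\right)\right) = 2 G \left(G + \frac{G}{4}\right) = 2 G \frac{5 G}{4} = \frac{5 G^{2}}{2}$)
$\left(T{\left(y{\left(1 \right)} \right)} - 84\right)^{2} = \left(\frac{5 \left(\frac{9 + 7 \cdot 1}{1 + 1}\right)^{2}}{2} - 84\right)^{2} = \left(\frac{5 \left(\frac{9 + 7}{2}\right)^{2}}{2} - 84\right)^{2} = \left(\frac{5 \left(\frac{1}{2} \cdot 16\right)^{2}}{2} - 84\right)^{2} = \left(\frac{5 \cdot 8^{2}}{2} - 84\right)^{2} = \left(\frac{5}{2} \cdot 64 - 84\right)^{2} = \left(160 - 84\right)^{2} = 76^{2} = 5776$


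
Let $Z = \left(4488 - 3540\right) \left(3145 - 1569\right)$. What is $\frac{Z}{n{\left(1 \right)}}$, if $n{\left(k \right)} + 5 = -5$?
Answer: $- \frac{747024}{5} \approx -1.494 \cdot 10^{5}$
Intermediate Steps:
$n{\left(k \right)} = -10$ ($n{\left(k \right)} = -5 - 5 = -10$)
$Z = 1494048$ ($Z = 948 \cdot 1576 = 1494048$)
$\frac{Z}{n{\left(1 \right)}} = \frac{1494048}{-10} = 1494048 \left(- \frac{1}{10}\right) = - \frac{747024}{5}$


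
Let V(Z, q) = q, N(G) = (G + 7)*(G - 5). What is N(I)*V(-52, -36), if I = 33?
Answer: -40320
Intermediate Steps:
N(G) = (-5 + G)*(7 + G) (N(G) = (7 + G)*(-5 + G) = (-5 + G)*(7 + G))
N(I)*V(-52, -36) = (-35 + 33**2 + 2*33)*(-36) = (-35 + 1089 + 66)*(-36) = 1120*(-36) = -40320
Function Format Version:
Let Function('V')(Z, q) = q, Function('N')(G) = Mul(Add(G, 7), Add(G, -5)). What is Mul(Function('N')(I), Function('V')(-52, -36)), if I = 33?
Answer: -40320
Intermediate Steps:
Function('N')(G) = Mul(Add(-5, G), Add(7, G)) (Function('N')(G) = Mul(Add(7, G), Add(-5, G)) = Mul(Add(-5, G), Add(7, G)))
Mul(Function('N')(I), Function('V')(-52, -36)) = Mul(Add(-35, Pow(33, 2), Mul(2, 33)), -36) = Mul(Add(-35, 1089, 66), -36) = Mul(1120, -36) = -40320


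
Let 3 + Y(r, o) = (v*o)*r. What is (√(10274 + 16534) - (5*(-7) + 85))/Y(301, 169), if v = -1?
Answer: 25/25436 - √6702/25436 ≈ -0.0022356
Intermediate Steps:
Y(r, o) = -3 - o*r (Y(r, o) = -3 + (-o)*r = -3 - o*r)
(√(10274 + 16534) - (5*(-7) + 85))/Y(301, 169) = (√(10274 + 16534) - (5*(-7) + 85))/(-3 - 1*169*301) = (√26808 - (-35 + 85))/(-3 - 50869) = (2*√6702 - 1*50)/(-50872) = (2*√6702 - 50)*(-1/50872) = (-50 + 2*√6702)*(-1/50872) = 25/25436 - √6702/25436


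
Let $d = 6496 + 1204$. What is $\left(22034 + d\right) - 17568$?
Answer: $12166$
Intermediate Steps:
$d = 7700$
$\left(22034 + d\right) - 17568 = \left(22034 + 7700\right) - 17568 = 29734 - 17568 = 12166$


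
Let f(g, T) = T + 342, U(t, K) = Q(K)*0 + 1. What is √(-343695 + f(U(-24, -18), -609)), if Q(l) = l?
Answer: 3*I*√38218 ≈ 586.48*I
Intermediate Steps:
U(t, K) = 1 (U(t, K) = K*0 + 1 = 0 + 1 = 1)
f(g, T) = 342 + T
√(-343695 + f(U(-24, -18), -609)) = √(-343695 + (342 - 609)) = √(-343695 - 267) = √(-343962) = 3*I*√38218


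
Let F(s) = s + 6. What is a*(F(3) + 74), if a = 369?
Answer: 30627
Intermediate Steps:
F(s) = 6 + s
a*(F(3) + 74) = 369*((6 + 3) + 74) = 369*(9 + 74) = 369*83 = 30627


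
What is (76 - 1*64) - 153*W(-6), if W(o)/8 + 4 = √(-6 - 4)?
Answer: 4908 - 1224*I*√10 ≈ 4908.0 - 3870.6*I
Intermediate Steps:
W(o) = -32 + 8*I*√10 (W(o) = -32 + 8*√(-6 - 4) = -32 + 8*√(-10) = -32 + 8*(I*√10) = -32 + 8*I*√10)
(76 - 1*64) - 153*W(-6) = (76 - 1*64) - 153*(-32 + 8*I*√10) = (76 - 64) + (4896 - 1224*I*√10) = 12 + (4896 - 1224*I*√10) = 4908 - 1224*I*√10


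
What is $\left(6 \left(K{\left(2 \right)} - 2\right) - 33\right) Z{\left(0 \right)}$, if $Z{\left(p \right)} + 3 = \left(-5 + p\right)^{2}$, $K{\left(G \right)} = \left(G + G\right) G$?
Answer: $66$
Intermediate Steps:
$K{\left(G \right)} = 2 G^{2}$ ($K{\left(G \right)} = 2 G G = 2 G^{2}$)
$Z{\left(p \right)} = -3 + \left(-5 + p\right)^{2}$
$\left(6 \left(K{\left(2 \right)} - 2\right) - 33\right) Z{\left(0 \right)} = \left(6 \left(2 \cdot 2^{2} - 2\right) - 33\right) \left(-3 + \left(-5 + 0\right)^{2}\right) = \left(6 \left(2 \cdot 4 - 2\right) - 33\right) \left(-3 + \left(-5\right)^{2}\right) = \left(6 \left(8 - 2\right) - 33\right) \left(-3 + 25\right) = \left(6 \cdot 6 - 33\right) 22 = \left(36 - 33\right) 22 = 3 \cdot 22 = 66$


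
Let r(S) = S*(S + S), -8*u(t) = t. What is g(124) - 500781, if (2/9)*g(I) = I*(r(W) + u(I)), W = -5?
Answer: -481530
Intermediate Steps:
u(t) = -t/8
r(S) = 2*S**2 (r(S) = S*(2*S) = 2*S**2)
g(I) = 9*I*(50 - I/8)/2 (g(I) = 9*(I*(2*(-5)**2 - I/8))/2 = 9*(I*(2*25 - I/8))/2 = 9*(I*(50 - I/8))/2 = 9*I*(50 - I/8)/2)
g(124) - 500781 = (9/16)*124*(400 - 1*124) - 500781 = (9/16)*124*(400 - 124) - 500781 = (9/16)*124*276 - 500781 = 19251 - 500781 = -481530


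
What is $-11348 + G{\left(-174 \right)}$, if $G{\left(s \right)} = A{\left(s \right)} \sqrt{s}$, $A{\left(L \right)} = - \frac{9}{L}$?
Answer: $-11348 + \frac{3 i \sqrt{174}}{58} \approx -11348.0 + 0.68229 i$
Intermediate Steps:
$G{\left(s \right)} = - \frac{9}{\sqrt{s}}$ ($G{\left(s \right)} = - \frac{9}{s} \sqrt{s} = - \frac{9}{\sqrt{s}}$)
$-11348 + G{\left(-174 \right)} = -11348 - \frac{9}{i \sqrt{174}} = -11348 - 9 \left(- \frac{i \sqrt{174}}{174}\right) = -11348 + \frac{3 i \sqrt{174}}{58}$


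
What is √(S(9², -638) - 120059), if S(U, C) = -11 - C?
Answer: 2*I*√29858 ≈ 345.59*I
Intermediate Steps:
√(S(9², -638) - 120059) = √((-11 - 1*(-638)) - 120059) = √((-11 + 638) - 120059) = √(627 - 120059) = √(-119432) = 2*I*√29858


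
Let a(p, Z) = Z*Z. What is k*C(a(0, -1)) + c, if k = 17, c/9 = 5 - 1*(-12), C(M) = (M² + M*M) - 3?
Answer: 136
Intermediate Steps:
a(p, Z) = Z²
C(M) = -3 + 2*M² (C(M) = (M² + M²) - 3 = 2*M² - 3 = -3 + 2*M²)
c = 153 (c = 9*(5 - 1*(-12)) = 9*(5 + 12) = 9*17 = 153)
k*C(a(0, -1)) + c = 17*(-3 + 2*((-1)²)²) + 153 = 17*(-3 + 2*1²) + 153 = 17*(-3 + 2*1) + 153 = 17*(-3 + 2) + 153 = 17*(-1) + 153 = -17 + 153 = 136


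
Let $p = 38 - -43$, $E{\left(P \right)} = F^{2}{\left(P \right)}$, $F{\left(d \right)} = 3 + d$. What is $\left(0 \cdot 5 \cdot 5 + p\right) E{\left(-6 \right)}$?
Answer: $729$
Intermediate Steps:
$E{\left(P \right)} = \left(3 + P\right)^{2}$
$p = 81$ ($p = 38 + 43 = 81$)
$\left(0 \cdot 5 \cdot 5 + p\right) E{\left(-6 \right)} = \left(0 \cdot 5 \cdot 5 + 81\right) \left(3 - 6\right)^{2} = \left(0 \cdot 5 + 81\right) \left(-3\right)^{2} = \left(0 + 81\right) 9 = 81 \cdot 9 = 729$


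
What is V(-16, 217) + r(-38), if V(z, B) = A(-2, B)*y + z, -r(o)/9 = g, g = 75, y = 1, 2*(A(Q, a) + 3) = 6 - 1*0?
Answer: -691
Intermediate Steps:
A(Q, a) = 0 (A(Q, a) = -3 + (6 - 1*0)/2 = -3 + (6 + 0)/2 = -3 + (½)*6 = -3 + 3 = 0)
r(o) = -675 (r(o) = -9*75 = -675)
V(z, B) = z (V(z, B) = 0*1 + z = 0 + z = z)
V(-16, 217) + r(-38) = -16 - 675 = -691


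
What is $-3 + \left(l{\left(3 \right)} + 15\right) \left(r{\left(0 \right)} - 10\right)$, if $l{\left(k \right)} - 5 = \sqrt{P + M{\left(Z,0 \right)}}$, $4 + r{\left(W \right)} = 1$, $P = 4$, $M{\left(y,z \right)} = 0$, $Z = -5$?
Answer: $-289$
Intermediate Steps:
$r{\left(W \right)} = -3$ ($r{\left(W \right)} = -4 + 1 = -3$)
$l{\left(k \right)} = 7$ ($l{\left(k \right)} = 5 + \sqrt{4 + 0} = 5 + \sqrt{4} = 5 + 2 = 7$)
$-3 + \left(l{\left(3 \right)} + 15\right) \left(r{\left(0 \right)} - 10\right) = -3 + \left(7 + 15\right) \left(-3 - 10\right) = -3 + 22 \left(-13\right) = -3 - 286 = -289$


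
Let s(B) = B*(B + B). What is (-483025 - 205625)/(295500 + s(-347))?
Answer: -344325/268159 ≈ -1.2840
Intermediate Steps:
s(B) = 2*B² (s(B) = B*(2*B) = 2*B²)
(-483025 - 205625)/(295500 + s(-347)) = (-483025 - 205625)/(295500 + 2*(-347)²) = -688650/(295500 + 2*120409) = -688650/(295500 + 240818) = -688650/536318 = -688650*1/536318 = -344325/268159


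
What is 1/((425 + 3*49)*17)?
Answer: 1/9724 ≈ 0.00010284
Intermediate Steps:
1/((425 + 3*49)*17) = (1/17)/(425 + 147) = (1/17)/572 = (1/572)*(1/17) = 1/9724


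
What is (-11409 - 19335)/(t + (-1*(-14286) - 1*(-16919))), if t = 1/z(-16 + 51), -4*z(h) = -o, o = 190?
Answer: -973560/988159 ≈ -0.98523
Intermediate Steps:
z(h) = 95/2 (z(h) = -(-1)*190/4 = -1/4*(-190) = 95/2)
t = 2/95 (t = 1/(95/2) = 2/95 ≈ 0.021053)
(-11409 - 19335)/(t + (-1*(-14286) - 1*(-16919))) = (-11409 - 19335)/(2/95 + (-1*(-14286) - 1*(-16919))) = -30744/(2/95 + (14286 + 16919)) = -30744/(2/95 + 31205) = -30744/2964477/95 = -30744*95/2964477 = -973560/988159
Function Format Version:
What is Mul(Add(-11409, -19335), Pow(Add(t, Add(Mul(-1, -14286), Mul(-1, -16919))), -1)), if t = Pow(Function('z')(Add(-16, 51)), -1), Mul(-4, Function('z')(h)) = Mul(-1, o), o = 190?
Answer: Rational(-973560, 988159) ≈ -0.98523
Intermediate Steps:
Function('z')(h) = Rational(95, 2) (Function('z')(h) = Mul(Rational(-1, 4), Mul(-1, 190)) = Mul(Rational(-1, 4), -190) = Rational(95, 2))
t = Rational(2, 95) (t = Pow(Rational(95, 2), -1) = Rational(2, 95) ≈ 0.021053)
Mul(Add(-11409, -19335), Pow(Add(t, Add(Mul(-1, -14286), Mul(-1, -16919))), -1)) = Mul(Add(-11409, -19335), Pow(Add(Rational(2, 95), Add(Mul(-1, -14286), Mul(-1, -16919))), -1)) = Mul(-30744, Pow(Add(Rational(2, 95), Add(14286, 16919)), -1)) = Mul(-30744, Pow(Add(Rational(2, 95), 31205), -1)) = Mul(-30744, Pow(Rational(2964477, 95), -1)) = Mul(-30744, Rational(95, 2964477)) = Rational(-973560, 988159)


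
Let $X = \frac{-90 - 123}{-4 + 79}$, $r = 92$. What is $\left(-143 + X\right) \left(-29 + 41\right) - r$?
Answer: $- \frac{46052}{25} \approx -1842.1$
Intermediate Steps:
$X = - \frac{71}{25}$ ($X = - \frac{213}{75} = \left(-213\right) \frac{1}{75} = - \frac{71}{25} \approx -2.84$)
$\left(-143 + X\right) \left(-29 + 41\right) - r = \left(-143 - \frac{71}{25}\right) \left(-29 + 41\right) - 92 = \left(- \frac{3646}{25}\right) 12 - 92 = - \frac{43752}{25} - 92 = - \frac{46052}{25}$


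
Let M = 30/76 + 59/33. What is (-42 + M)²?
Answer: 2493104761/1572516 ≈ 1585.4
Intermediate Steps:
M = 2737/1254 (M = 30*(1/76) + 59*(1/33) = 15/38 + 59/33 = 2737/1254 ≈ 2.1826)
(-42 + M)² = (-42 + 2737/1254)² = (-49931/1254)² = 2493104761/1572516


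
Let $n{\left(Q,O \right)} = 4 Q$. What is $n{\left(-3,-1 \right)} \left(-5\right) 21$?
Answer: $1260$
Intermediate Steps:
$n{\left(-3,-1 \right)} \left(-5\right) 21 = 4 \left(-3\right) \left(-5\right) 21 = \left(-12\right) \left(-5\right) 21 = 60 \cdot 21 = 1260$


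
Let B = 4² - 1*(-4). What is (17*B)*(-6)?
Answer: -2040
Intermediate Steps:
B = 20 (B = 16 + 4 = 20)
(17*B)*(-6) = (17*20)*(-6) = 340*(-6) = -2040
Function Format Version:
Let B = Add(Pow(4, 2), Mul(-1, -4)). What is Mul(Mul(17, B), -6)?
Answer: -2040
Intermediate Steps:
B = 20 (B = Add(16, 4) = 20)
Mul(Mul(17, B), -6) = Mul(Mul(17, 20), -6) = Mul(340, -6) = -2040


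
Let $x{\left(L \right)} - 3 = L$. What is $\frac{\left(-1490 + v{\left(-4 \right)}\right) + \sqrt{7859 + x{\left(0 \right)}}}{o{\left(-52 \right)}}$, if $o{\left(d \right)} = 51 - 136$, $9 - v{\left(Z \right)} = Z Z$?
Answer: $\frac{1497}{85} - \frac{\sqrt{7862}}{85} \approx 16.569$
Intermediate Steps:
$x{\left(L \right)} = 3 + L$
$v{\left(Z \right)} = 9 - Z^{2}$ ($v{\left(Z \right)} = 9 - Z Z = 9 - Z^{2}$)
$o{\left(d \right)} = -85$ ($o{\left(d \right)} = 51 - 136 = -85$)
$\frac{\left(-1490 + v{\left(-4 \right)}\right) + \sqrt{7859 + x{\left(0 \right)}}}{o{\left(-52 \right)}} = \frac{\left(-1490 + \left(9 - \left(-4\right)^{2}\right)\right) + \sqrt{7859 + \left(3 + 0\right)}}{-85} = \left(\left(-1490 + \left(9 - 16\right)\right) + \sqrt{7859 + 3}\right) \left(- \frac{1}{85}\right) = \left(\left(-1490 + \left(9 - 16\right)\right) + \sqrt{7862}\right) \left(- \frac{1}{85}\right) = \left(\left(-1490 - 7\right) + \sqrt{7862}\right) \left(- \frac{1}{85}\right) = \left(-1497 + \sqrt{7862}\right) \left(- \frac{1}{85}\right) = \frac{1497}{85} - \frac{\sqrt{7862}}{85}$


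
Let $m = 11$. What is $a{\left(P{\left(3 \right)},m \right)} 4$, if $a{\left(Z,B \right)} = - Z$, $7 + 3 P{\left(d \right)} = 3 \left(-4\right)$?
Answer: $\frac{76}{3} \approx 25.333$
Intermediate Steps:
$P{\left(d \right)} = - \frac{19}{3}$ ($P{\left(d \right)} = - \frac{7}{3} + \frac{3 \left(-4\right)}{3} = - \frac{7}{3} + \frac{1}{3} \left(-12\right) = - \frac{7}{3} - 4 = - \frac{19}{3}$)
$a{\left(P{\left(3 \right)},m \right)} 4 = \left(-1\right) \left(- \frac{19}{3}\right) 4 = \frac{19}{3} \cdot 4 = \frac{76}{3}$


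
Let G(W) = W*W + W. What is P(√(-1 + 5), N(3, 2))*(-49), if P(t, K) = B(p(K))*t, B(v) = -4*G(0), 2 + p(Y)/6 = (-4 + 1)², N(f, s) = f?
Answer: 0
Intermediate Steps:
G(W) = W + W² (G(W) = W² + W = W + W²)
p(Y) = 42 (p(Y) = -12 + 6*(-4 + 1)² = -12 + 6*(-3)² = -12 + 6*9 = -12 + 54 = 42)
B(v) = 0 (B(v) = -0*(1 + 0) = -0 = -4*0 = 0)
P(t, K) = 0 (P(t, K) = 0*t = 0)
P(√(-1 + 5), N(3, 2))*(-49) = 0*(-49) = 0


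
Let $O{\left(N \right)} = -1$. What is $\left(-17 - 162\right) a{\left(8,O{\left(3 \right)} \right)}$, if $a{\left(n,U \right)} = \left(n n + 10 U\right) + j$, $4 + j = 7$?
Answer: $-10203$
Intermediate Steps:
$j = 3$ ($j = -4 + 7 = 3$)
$a{\left(n,U \right)} = 3 + n^{2} + 10 U$ ($a{\left(n,U \right)} = \left(n n + 10 U\right) + 3 = \left(n^{2} + 10 U\right) + 3 = 3 + n^{2} + 10 U$)
$\left(-17 - 162\right) a{\left(8,O{\left(3 \right)} \right)} = \left(-17 - 162\right) \left(3 + 8^{2} + 10 \left(-1\right)\right) = - 179 \left(3 + 64 - 10\right) = \left(-179\right) 57 = -10203$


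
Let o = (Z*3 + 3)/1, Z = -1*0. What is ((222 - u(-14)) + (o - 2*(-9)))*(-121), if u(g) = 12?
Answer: -27951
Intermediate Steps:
Z = 0
o = 3 (o = (0*3 + 3)/1 = (0 + 3)*1 = 3*1 = 3)
((222 - u(-14)) + (o - 2*(-9)))*(-121) = ((222 - 1*12) + (3 - 2*(-9)))*(-121) = ((222 - 12) + (3 + 18))*(-121) = (210 + 21)*(-121) = 231*(-121) = -27951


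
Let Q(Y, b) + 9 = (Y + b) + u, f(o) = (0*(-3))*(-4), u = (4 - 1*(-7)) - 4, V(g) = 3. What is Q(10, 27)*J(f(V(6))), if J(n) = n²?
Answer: 0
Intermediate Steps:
u = 7 (u = (4 + 7) - 4 = 11 - 4 = 7)
f(o) = 0 (f(o) = 0*(-4) = 0)
Q(Y, b) = -2 + Y + b (Q(Y, b) = -9 + ((Y + b) + 7) = -9 + (7 + Y + b) = -2 + Y + b)
Q(10, 27)*J(f(V(6))) = (-2 + 10 + 27)*0² = 35*0 = 0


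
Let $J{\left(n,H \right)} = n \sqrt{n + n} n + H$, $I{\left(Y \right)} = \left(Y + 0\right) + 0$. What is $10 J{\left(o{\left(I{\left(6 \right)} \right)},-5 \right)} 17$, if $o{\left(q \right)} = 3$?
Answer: $-850 + 1530 \sqrt{6} \approx 2897.7$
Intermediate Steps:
$I{\left(Y \right)} = Y$ ($I{\left(Y \right)} = Y + 0 = Y$)
$J{\left(n,H \right)} = H + \sqrt{2} n^{\frac{5}{2}}$ ($J{\left(n,H \right)} = n \sqrt{2 n} n + H = n \sqrt{2} \sqrt{n} n + H = n \sqrt{2} n^{\frac{3}{2}} + H = \sqrt{2} n^{\frac{5}{2}} + H = H + \sqrt{2} n^{\frac{5}{2}}$)
$10 J{\left(o{\left(I{\left(6 \right)} \right)},-5 \right)} 17 = 10 \left(-5 + \sqrt{2} \cdot 3^{\frac{5}{2}}\right) 17 = 10 \left(-5 + \sqrt{2} \cdot 9 \sqrt{3}\right) 17 = 10 \left(-5 + 9 \sqrt{6}\right) 17 = \left(-50 + 90 \sqrt{6}\right) 17 = -850 + 1530 \sqrt{6}$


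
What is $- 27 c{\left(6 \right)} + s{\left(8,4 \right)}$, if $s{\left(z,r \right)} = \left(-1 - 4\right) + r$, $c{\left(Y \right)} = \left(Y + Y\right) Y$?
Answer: $-1945$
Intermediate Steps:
$c{\left(Y \right)} = 2 Y^{2}$ ($c{\left(Y \right)} = 2 Y Y = 2 Y^{2}$)
$s{\left(z,r \right)} = -5 + r$
$- 27 c{\left(6 \right)} + s{\left(8,4 \right)} = - 27 \cdot 2 \cdot 6^{2} + \left(-5 + 4\right) = - 27 \cdot 2 \cdot 36 - 1 = \left(-27\right) 72 - 1 = -1944 - 1 = -1945$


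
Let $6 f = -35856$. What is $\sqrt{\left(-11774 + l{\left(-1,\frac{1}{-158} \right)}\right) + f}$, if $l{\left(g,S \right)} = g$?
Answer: $i \sqrt{17751} \approx 133.23 i$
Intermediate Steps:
$f = -5976$ ($f = \frac{1}{6} \left(-35856\right) = -5976$)
$\sqrt{\left(-11774 + l{\left(-1,\frac{1}{-158} \right)}\right) + f} = \sqrt{\left(-11774 - 1\right) - 5976} = \sqrt{-11775 - 5976} = \sqrt{-17751} = i \sqrt{17751}$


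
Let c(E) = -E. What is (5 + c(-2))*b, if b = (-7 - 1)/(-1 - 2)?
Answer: 56/3 ≈ 18.667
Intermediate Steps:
b = 8/3 (b = -8/(-3) = -8*(-1/3) = 8/3 ≈ 2.6667)
(5 + c(-2))*b = (5 - 1*(-2))*(8/3) = (5 + 2)*(8/3) = 7*(8/3) = 56/3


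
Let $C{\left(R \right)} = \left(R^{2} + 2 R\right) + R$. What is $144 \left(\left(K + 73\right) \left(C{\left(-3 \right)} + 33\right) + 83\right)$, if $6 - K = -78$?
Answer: $758016$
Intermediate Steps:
$K = 84$ ($K = 6 - -78 = 6 + 78 = 84$)
$C{\left(R \right)} = R^{2} + 3 R$
$144 \left(\left(K + 73\right) \left(C{\left(-3 \right)} + 33\right) + 83\right) = 144 \left(\left(84 + 73\right) \left(- 3 \left(3 - 3\right) + 33\right) + 83\right) = 144 \left(157 \left(\left(-3\right) 0 + 33\right) + 83\right) = 144 \left(157 \left(0 + 33\right) + 83\right) = 144 \left(157 \cdot 33 + 83\right) = 144 \left(5181 + 83\right) = 144 \cdot 5264 = 758016$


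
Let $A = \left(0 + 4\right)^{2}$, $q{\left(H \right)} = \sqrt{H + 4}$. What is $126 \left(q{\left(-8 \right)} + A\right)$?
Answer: $2016 + 252 i \approx 2016.0 + 252.0 i$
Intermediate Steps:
$q{\left(H \right)} = \sqrt{4 + H}$
$A = 16$ ($A = 4^{2} = 16$)
$126 \left(q{\left(-8 \right)} + A\right) = 126 \left(\sqrt{4 - 8} + 16\right) = 126 \left(\sqrt{-4} + 16\right) = 126 \left(2 i + 16\right) = 126 \left(16 + 2 i\right) = 2016 + 252 i$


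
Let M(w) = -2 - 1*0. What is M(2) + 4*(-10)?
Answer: -42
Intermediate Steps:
M(w) = -2 (M(w) = -2 + 0 = -2)
M(2) + 4*(-10) = -2 + 4*(-10) = -2 - 40 = -42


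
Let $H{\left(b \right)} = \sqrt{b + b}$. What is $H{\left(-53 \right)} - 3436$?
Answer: $-3436 + i \sqrt{106} \approx -3436.0 + 10.296 i$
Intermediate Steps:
$H{\left(b \right)} = \sqrt{2} \sqrt{b}$ ($H{\left(b \right)} = \sqrt{2 b} = \sqrt{2} \sqrt{b}$)
$H{\left(-53 \right)} - 3436 = \sqrt{2} \sqrt{-53} - 3436 = \sqrt{2} i \sqrt{53} - 3436 = i \sqrt{106} - 3436 = -3436 + i \sqrt{106}$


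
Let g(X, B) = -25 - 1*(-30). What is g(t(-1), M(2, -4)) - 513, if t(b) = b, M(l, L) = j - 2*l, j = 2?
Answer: -508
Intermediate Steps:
M(l, L) = 2 - 2*l
g(X, B) = 5 (g(X, B) = -25 + 30 = 5)
g(t(-1), M(2, -4)) - 513 = 5 - 513 = -508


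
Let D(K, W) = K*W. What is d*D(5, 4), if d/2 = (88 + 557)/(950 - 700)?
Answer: 516/5 ≈ 103.20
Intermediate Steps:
d = 129/25 (d = 2*((88 + 557)/(950 - 700)) = 2*(645/250) = 2*(645*(1/250)) = 2*(129/50) = 129/25 ≈ 5.1600)
d*D(5, 4) = 129*(5*4)/25 = (129/25)*20 = 516/5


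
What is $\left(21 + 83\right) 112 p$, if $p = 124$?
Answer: $1444352$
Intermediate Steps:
$\left(21 + 83\right) 112 p = \left(21 + 83\right) 112 \cdot 124 = 104 \cdot 112 \cdot 124 = 11648 \cdot 124 = 1444352$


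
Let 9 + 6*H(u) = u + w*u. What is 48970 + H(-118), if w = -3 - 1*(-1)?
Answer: 293929/6 ≈ 48988.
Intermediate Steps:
w = -2 (w = -3 + 1 = -2)
H(u) = -3/2 - u/6 (H(u) = -3/2 + (u - 2*u)/6 = -3/2 + (-u)/6 = -3/2 - u/6)
48970 + H(-118) = 48970 + (-3/2 - 1/6*(-118)) = 48970 + (-3/2 + 59/3) = 48970 + 109/6 = 293929/6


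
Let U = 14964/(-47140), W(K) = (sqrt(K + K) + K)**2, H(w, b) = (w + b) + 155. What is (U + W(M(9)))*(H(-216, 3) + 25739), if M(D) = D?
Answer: 29866335294/11785 + 1386774*sqrt(2) ≈ 4.4955e+6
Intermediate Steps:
H(w, b) = 155 + b + w (H(w, b) = (b + w) + 155 = 155 + b + w)
W(K) = (K + sqrt(2)*sqrt(K))**2 (W(K) = (sqrt(2*K) + K)**2 = (sqrt(2)*sqrt(K) + K)**2 = (K + sqrt(2)*sqrt(K))**2)
U = -3741/11785 (U = 14964*(-1/47140) = -3741/11785 ≈ -0.31744)
(U + W(M(9)))*(H(-216, 3) + 25739) = (-3741/11785 + (9 + sqrt(2)*sqrt(9))**2)*((155 + 3 - 216) + 25739) = (-3741/11785 + (9 + sqrt(2)*3)**2)*(-58 + 25739) = (-3741/11785 + (9 + 3*sqrt(2))**2)*25681 = -96072621/11785 + 25681*(9 + 3*sqrt(2))**2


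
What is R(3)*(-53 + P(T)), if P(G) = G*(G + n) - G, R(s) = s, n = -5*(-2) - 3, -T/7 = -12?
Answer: 22521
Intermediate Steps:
T = 84 (T = -7*(-12) = 84)
n = 7 (n = 10 - 3 = 7)
P(G) = -G + G*(7 + G) (P(G) = G*(G + 7) - G = G*(7 + G) - G = -G + G*(7 + G))
R(3)*(-53 + P(T)) = 3*(-53 + 84*(6 + 84)) = 3*(-53 + 84*90) = 3*(-53 + 7560) = 3*7507 = 22521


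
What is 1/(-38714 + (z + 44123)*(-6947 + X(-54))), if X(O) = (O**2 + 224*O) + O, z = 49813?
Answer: -1/1520017130 ≈ -6.5789e-10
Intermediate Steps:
X(O) = O**2 + 225*O
1/(-38714 + (z + 44123)*(-6947 + X(-54))) = 1/(-38714 + (49813 + 44123)*(-6947 - 54*(225 - 54))) = 1/(-38714 + 93936*(-6947 - 54*171)) = 1/(-38714 + 93936*(-6947 - 9234)) = 1/(-38714 + 93936*(-16181)) = 1/(-38714 - 1519978416) = 1/(-1520017130) = -1/1520017130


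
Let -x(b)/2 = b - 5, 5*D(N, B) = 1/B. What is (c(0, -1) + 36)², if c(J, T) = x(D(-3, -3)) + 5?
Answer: 588289/225 ≈ 2614.6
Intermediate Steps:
D(N, B) = 1/(5*B) (D(N, B) = (1/B)/5 = 1/(5*B))
x(b) = 10 - 2*b (x(b) = -2*(b - 5) = -2*(-5 + b) = 10 - 2*b)
c(J, T) = 227/15 (c(J, T) = (10 - 2/(5*(-3))) + 5 = (10 - 2*(-1)/(5*3)) + 5 = (10 - 2*(-1/15)) + 5 = (10 + 2/15) + 5 = 152/15 + 5 = 227/15)
(c(0, -1) + 36)² = (227/15 + 36)² = (767/15)² = 588289/225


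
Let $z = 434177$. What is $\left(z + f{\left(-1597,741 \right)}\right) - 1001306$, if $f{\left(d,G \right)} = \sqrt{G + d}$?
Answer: $-567129 + 2 i \sqrt{214} \approx -5.6713 \cdot 10^{5} + 29.257 i$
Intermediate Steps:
$\left(z + f{\left(-1597,741 \right)}\right) - 1001306 = \left(434177 + \sqrt{741 - 1597}\right) - 1001306 = \left(434177 + \sqrt{-856}\right) - 1001306 = \left(434177 + 2 i \sqrt{214}\right) - 1001306 = -567129 + 2 i \sqrt{214}$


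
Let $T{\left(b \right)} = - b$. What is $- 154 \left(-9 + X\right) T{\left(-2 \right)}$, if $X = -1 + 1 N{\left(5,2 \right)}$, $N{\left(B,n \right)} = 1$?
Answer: $2772$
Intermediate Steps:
$X = 0$ ($X = -1 + 1 \cdot 1 = -1 + 1 = 0$)
$- 154 \left(-9 + X\right) T{\left(-2 \right)} = - 154 \left(-9 + 0\right) \left(\left(-1\right) \left(-2\right)\right) = - 154 \left(\left(-9\right) 2\right) = \left(-154\right) \left(-18\right) = 2772$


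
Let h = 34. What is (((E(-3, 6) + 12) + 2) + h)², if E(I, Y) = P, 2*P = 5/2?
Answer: 38809/16 ≈ 2425.6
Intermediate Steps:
P = 5/4 (P = (5/2)/2 = (5*(½))/2 = (½)*(5/2) = 5/4 ≈ 1.2500)
E(I, Y) = 5/4
(((E(-3, 6) + 12) + 2) + h)² = (((5/4 + 12) + 2) + 34)² = ((53/4 + 2) + 34)² = (61/4 + 34)² = (197/4)² = 38809/16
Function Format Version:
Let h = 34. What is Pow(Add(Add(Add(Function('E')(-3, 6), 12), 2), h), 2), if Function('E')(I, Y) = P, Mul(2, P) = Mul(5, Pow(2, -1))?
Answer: Rational(38809, 16) ≈ 2425.6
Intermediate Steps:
P = Rational(5, 4) (P = Mul(Rational(1, 2), Mul(5, Pow(2, -1))) = Mul(Rational(1, 2), Mul(5, Rational(1, 2))) = Mul(Rational(1, 2), Rational(5, 2)) = Rational(5, 4) ≈ 1.2500)
Function('E')(I, Y) = Rational(5, 4)
Pow(Add(Add(Add(Function('E')(-3, 6), 12), 2), h), 2) = Pow(Add(Add(Add(Rational(5, 4), 12), 2), 34), 2) = Pow(Add(Add(Rational(53, 4), 2), 34), 2) = Pow(Add(Rational(61, 4), 34), 2) = Pow(Rational(197, 4), 2) = Rational(38809, 16)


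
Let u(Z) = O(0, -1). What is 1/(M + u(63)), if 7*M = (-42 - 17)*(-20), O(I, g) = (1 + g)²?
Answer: 7/1180 ≈ 0.0059322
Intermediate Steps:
u(Z) = 0 (u(Z) = (1 - 1)² = 0² = 0)
M = 1180/7 (M = ((-42 - 17)*(-20))/7 = (-59*(-20))/7 = (⅐)*1180 = 1180/7 ≈ 168.57)
1/(M + u(63)) = 1/(1180/7 + 0) = 1/(1180/7) = 7/1180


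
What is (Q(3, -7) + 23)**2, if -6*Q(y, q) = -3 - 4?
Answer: 21025/36 ≈ 584.03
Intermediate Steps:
Q(y, q) = 7/6 (Q(y, q) = -(-3 - 4)/6 = -1/6*(-7) = 7/6)
(Q(3, -7) + 23)**2 = (7/6 + 23)**2 = (145/6)**2 = 21025/36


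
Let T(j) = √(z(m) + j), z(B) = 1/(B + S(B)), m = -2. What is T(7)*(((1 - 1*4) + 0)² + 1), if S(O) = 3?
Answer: 20*√2 ≈ 28.284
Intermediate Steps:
z(B) = 1/(3 + B) (z(B) = 1/(B + 3) = 1/(3 + B))
T(j) = √(1 + j) (T(j) = √(1/(3 - 2) + j) = √(1/1 + j) = √(1 + j))
T(7)*(((1 - 1*4) + 0)² + 1) = √(1 + 7)*(((1 - 1*4) + 0)² + 1) = √8*(((1 - 4) + 0)² + 1) = (2*√2)*((-3 + 0)² + 1) = (2*√2)*((-3)² + 1) = (2*√2)*(9 + 1) = (2*√2)*10 = 20*√2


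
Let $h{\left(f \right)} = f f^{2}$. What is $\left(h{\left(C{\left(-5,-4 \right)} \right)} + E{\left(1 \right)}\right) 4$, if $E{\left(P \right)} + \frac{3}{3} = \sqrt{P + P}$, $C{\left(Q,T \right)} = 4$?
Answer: $252 + 4 \sqrt{2} \approx 257.66$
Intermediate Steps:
$E{\left(P \right)} = -1 + \sqrt{2} \sqrt{P}$ ($E{\left(P \right)} = -1 + \sqrt{P + P} = -1 + \sqrt{2 P} = -1 + \sqrt{2} \sqrt{P}$)
$h{\left(f \right)} = f^{3}$
$\left(h{\left(C{\left(-5,-4 \right)} \right)} + E{\left(1 \right)}\right) 4 = \left(4^{3} - \left(1 - \sqrt{2} \sqrt{1}\right)\right) 4 = \left(64 - \left(1 - \sqrt{2} \cdot 1\right)\right) 4 = \left(64 - \left(1 - \sqrt{2}\right)\right) 4 = \left(63 + \sqrt{2}\right) 4 = 252 + 4 \sqrt{2}$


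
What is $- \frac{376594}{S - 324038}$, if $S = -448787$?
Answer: $\frac{376594}{772825} \approx 0.4873$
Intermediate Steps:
$- \frac{376594}{S - 324038} = - \frac{376594}{-448787 - 324038} = - \frac{376594}{-772825} = \left(-376594\right) \left(- \frac{1}{772825}\right) = \frac{376594}{772825}$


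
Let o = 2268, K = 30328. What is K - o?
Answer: 28060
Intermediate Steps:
K - o = 30328 - 1*2268 = 30328 - 2268 = 28060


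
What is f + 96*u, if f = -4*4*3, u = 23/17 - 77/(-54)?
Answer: 33472/153 ≈ 218.77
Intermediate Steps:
u = 2551/918 (u = 23*(1/17) - 77*(-1/54) = 23/17 + 77/54 = 2551/918 ≈ 2.7789)
f = -48 (f = -16*3 = -48)
f + 96*u = -48 + 96*(2551/918) = -48 + 40816/153 = 33472/153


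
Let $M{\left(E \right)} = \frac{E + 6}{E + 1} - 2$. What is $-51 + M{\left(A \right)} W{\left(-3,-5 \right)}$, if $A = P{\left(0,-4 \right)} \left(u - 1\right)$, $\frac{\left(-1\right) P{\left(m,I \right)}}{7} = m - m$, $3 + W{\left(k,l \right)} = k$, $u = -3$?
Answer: $-75$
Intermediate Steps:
$W{\left(k,l \right)} = -3 + k$
$P{\left(m,I \right)} = 0$ ($P{\left(m,I \right)} = - 7 \left(m - m\right) = \left(-7\right) 0 = 0$)
$A = 0$ ($A = 0 \left(-3 - 1\right) = 0 \left(-4\right) = 0$)
$M{\left(E \right)} = -2 + \frac{6 + E}{1 + E}$ ($M{\left(E \right)} = \frac{6 + E}{1 + E} - 2 = -2 + \frac{6 + E}{1 + E}$)
$-51 + M{\left(A \right)} W{\left(-3,-5 \right)} = -51 + \frac{4 - 0}{1 + 0} \left(-3 - 3\right) = -51 + \frac{4 + 0}{1} \left(-6\right) = -51 + 1 \cdot 4 \left(-6\right) = -51 + 4 \left(-6\right) = -51 - 24 = -75$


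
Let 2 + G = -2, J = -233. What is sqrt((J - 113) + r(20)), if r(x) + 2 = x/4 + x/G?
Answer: 2*I*sqrt(87) ≈ 18.655*I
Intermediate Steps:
G = -4 (G = -2 - 2 = -4)
r(x) = -2 (r(x) = -2 + (x/4 + x/(-4)) = -2 + (x*(1/4) + x*(-1/4)) = -2 + (x/4 - x/4) = -2 + 0 = -2)
sqrt((J - 113) + r(20)) = sqrt((-233 - 113) - 2) = sqrt(-346 - 2) = sqrt(-348) = 2*I*sqrt(87)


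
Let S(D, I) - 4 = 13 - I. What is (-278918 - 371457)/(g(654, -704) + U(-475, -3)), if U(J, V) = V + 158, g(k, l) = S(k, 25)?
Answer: -650375/147 ≈ -4424.3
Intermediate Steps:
S(D, I) = 17 - I (S(D, I) = 4 + (13 - I) = 17 - I)
g(k, l) = -8 (g(k, l) = 17 - 1*25 = 17 - 25 = -8)
U(J, V) = 158 + V
(-278918 - 371457)/(g(654, -704) + U(-475, -3)) = (-278918 - 371457)/(-8 + (158 - 3)) = -650375/(-8 + 155) = -650375/147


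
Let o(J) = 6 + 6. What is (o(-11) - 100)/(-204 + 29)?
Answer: 88/175 ≈ 0.50286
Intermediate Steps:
o(J) = 12
(o(-11) - 100)/(-204 + 29) = (12 - 100)/(-204 + 29) = -88/(-175) = -88*(-1/175) = 88/175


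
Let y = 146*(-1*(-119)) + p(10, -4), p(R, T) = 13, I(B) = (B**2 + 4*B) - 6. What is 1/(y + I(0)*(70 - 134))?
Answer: 1/17771 ≈ 5.6271e-5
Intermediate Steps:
I(B) = -6 + B**2 + 4*B
y = 17387 (y = 146*(-1*(-119)) + 13 = 146*119 + 13 = 17374 + 13 = 17387)
1/(y + I(0)*(70 - 134)) = 1/(17387 + (-6 + 0**2 + 4*0)*(70 - 134)) = 1/(17387 + (-6 + 0 + 0)*(-64)) = 1/(17387 - 6*(-64)) = 1/(17387 + 384) = 1/17771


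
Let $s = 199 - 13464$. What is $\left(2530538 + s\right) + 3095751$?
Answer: $5613024$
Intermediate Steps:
$s = -13265$ ($s = 199 - 13464 = -13265$)
$\left(2530538 + s\right) + 3095751 = \left(2530538 - 13265\right) + 3095751 = 2517273 + 3095751 = 5613024$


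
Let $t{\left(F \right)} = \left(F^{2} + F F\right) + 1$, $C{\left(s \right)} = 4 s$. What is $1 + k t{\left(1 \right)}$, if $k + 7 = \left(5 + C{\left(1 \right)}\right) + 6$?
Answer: $25$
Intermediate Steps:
$t{\left(F \right)} = 1 + 2 F^{2}$ ($t{\left(F \right)} = \left(F^{2} + F^{2}\right) + 1 = 2 F^{2} + 1 = 1 + 2 F^{2}$)
$k = 8$ ($k = -7 + \left(\left(5 + 4 \cdot 1\right) + 6\right) = -7 + \left(\left(5 + 4\right) + 6\right) = -7 + \left(9 + 6\right) = -7 + 15 = 8$)
$1 + k t{\left(1 \right)} = 1 + 8 \left(1 + 2 \cdot 1^{2}\right) = 1 + 8 \left(1 + 2 \cdot 1\right) = 1 + 8 \left(1 + 2\right) = 1 + 8 \cdot 3 = 1 + 24 = 25$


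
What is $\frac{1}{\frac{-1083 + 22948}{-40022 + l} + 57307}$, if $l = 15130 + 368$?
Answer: $\frac{24524}{1405375003} \approx 1.745 \cdot 10^{-5}$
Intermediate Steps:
$l = 15498$
$\frac{1}{\frac{-1083 + 22948}{-40022 + l} + 57307} = \frac{1}{\frac{-1083 + 22948}{-40022 + 15498} + 57307} = \frac{1}{\frac{21865}{-24524} + 57307} = \frac{1}{21865 \left(- \frac{1}{24524}\right) + 57307} = \frac{1}{- \frac{21865}{24524} + 57307} = \frac{1}{\frac{1405375003}{24524}} = \frac{24524}{1405375003}$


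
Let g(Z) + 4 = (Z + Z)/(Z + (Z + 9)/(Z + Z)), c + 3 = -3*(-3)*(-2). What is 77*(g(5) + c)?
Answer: -28875/16 ≈ -1804.7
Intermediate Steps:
c = -21 (c = -3 - 3*(-3)*(-2) = -3 + 9*(-2) = -3 - 18 = -21)
g(Z) = -4 + 2*Z/(Z + (9 + Z)/(2*Z)) (g(Z) = -4 + (Z + Z)/(Z + (Z + 9)/(Z + Z)) = -4 + (2*Z)/(Z + (9 + Z)/((2*Z))) = -4 + (2*Z)/(Z + (9 + Z)*(1/(2*Z))) = -4 + (2*Z)/(Z + (9 + Z)/(2*Z)) = -4 + 2*Z/(Z + (9 + Z)/(2*Z)))
77*(g(5) + c) = 77*(4*(-9 - 1*5 - 1*5²)/(9 + 5 + 2*5²) - 21) = 77*(4*(-9 - 5 - 1*25)/(9 + 5 + 2*25) - 21) = 77*(4*(-9 - 5 - 25)/(9 + 5 + 50) - 21) = 77*(4*(-39)/64 - 21) = 77*(4*(1/64)*(-39) - 21) = 77*(-39/16 - 21) = 77*(-375/16) = -28875/16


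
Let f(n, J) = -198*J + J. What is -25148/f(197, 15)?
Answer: 25148/2955 ≈ 8.5103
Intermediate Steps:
f(n, J) = -197*J
-25148/f(197, 15) = -25148/((-197*15)) = -25148/(-2955) = -25148*(-1/2955) = 25148/2955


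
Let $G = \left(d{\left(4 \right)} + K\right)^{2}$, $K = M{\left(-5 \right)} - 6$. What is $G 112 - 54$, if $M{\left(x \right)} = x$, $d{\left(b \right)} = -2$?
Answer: $18874$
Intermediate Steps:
$K = -11$ ($K = -5 - 6 = -11$)
$G = 169$ ($G = \left(-2 - 11\right)^{2} = \left(-13\right)^{2} = 169$)
$G 112 - 54 = 169 \cdot 112 - 54 = 18928 - 54 = 18874$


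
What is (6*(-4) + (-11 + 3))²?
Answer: 1024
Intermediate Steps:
(6*(-4) + (-11 + 3))² = (-24 - 8)² = (-32)² = 1024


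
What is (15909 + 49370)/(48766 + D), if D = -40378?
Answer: 65279/8388 ≈ 7.7824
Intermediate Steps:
(15909 + 49370)/(48766 + D) = (15909 + 49370)/(48766 - 40378) = 65279/8388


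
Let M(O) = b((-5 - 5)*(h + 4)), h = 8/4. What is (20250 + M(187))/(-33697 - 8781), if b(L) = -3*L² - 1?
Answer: -9449/42478 ≈ -0.22244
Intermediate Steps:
h = 2 (h = 8*(¼) = 2)
b(L) = -1 - 3*L²
M(O) = -10801 (M(O) = -1 - 3*(-5 - 5)²*(2 + 4)² = -1 - 3*(-10*6)² = -1 - 3*(-60)² = -1 - 3*3600 = -1 - 10800 = -10801)
(20250 + M(187))/(-33697 - 8781) = (20250 - 10801)/(-33697 - 8781) = 9449/(-42478) = 9449*(-1/42478) = -9449/42478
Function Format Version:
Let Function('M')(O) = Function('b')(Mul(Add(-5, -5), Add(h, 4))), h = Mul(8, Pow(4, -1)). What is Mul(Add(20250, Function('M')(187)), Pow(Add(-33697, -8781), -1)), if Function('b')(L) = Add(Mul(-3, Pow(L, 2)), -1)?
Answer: Rational(-9449, 42478) ≈ -0.22244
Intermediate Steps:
h = 2 (h = Mul(8, Rational(1, 4)) = 2)
Function('b')(L) = Add(-1, Mul(-3, Pow(L, 2)))
Function('M')(O) = -10801 (Function('M')(O) = Add(-1, Mul(-3, Pow(Mul(Add(-5, -5), Add(2, 4)), 2))) = Add(-1, Mul(-3, Pow(Mul(-10, 6), 2))) = Add(-1, Mul(-3, Pow(-60, 2))) = Add(-1, Mul(-3, 3600)) = Add(-1, -10800) = -10801)
Mul(Add(20250, Function('M')(187)), Pow(Add(-33697, -8781), -1)) = Mul(Add(20250, -10801), Pow(Add(-33697, -8781), -1)) = Mul(9449, Pow(-42478, -1)) = Mul(9449, Rational(-1, 42478)) = Rational(-9449, 42478)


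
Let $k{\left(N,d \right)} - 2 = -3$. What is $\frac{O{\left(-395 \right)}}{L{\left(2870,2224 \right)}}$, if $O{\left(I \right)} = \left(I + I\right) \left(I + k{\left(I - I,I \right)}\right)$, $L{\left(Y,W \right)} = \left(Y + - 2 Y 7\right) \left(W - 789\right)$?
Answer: $- \frac{31284}{5353985} \approx -0.0058431$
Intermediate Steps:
$k{\left(N,d \right)} = -1$ ($k{\left(N,d \right)} = 2 - 3 = -1$)
$L{\left(Y,W \right)} = - 13 Y \left(-789 + W\right)$ ($L{\left(Y,W \right)} = \left(Y - 14 Y\right) \left(-789 + W\right) = - 13 Y \left(-789 + W\right)$)
$O{\left(I \right)} = 2 I \left(-1 + I\right)$ ($O{\left(I \right)} = \left(I + I\right) \left(I - 1\right) = 2 I \left(-1 + I\right)$)
$\frac{O{\left(-395 \right)}}{L{\left(2870,2224 \right)}} = \frac{2 \left(-395\right) \left(-1 - 395\right)}{13 \cdot 2870 \left(789 - 2224\right)} = \frac{2 \left(-395\right) \left(-396\right)}{13 \cdot 2870 \left(789 - 2224\right)} = \frac{312840}{13 \cdot 2870 \left(-1435\right)} = \frac{312840}{-53539850} = 312840 \left(- \frac{1}{53539850}\right) = - \frac{31284}{5353985}$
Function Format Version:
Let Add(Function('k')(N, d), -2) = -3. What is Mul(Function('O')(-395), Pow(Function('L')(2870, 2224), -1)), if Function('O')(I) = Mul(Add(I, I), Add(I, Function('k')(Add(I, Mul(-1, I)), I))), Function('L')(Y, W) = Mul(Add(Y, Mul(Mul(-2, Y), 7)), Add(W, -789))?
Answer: Rational(-31284, 5353985) ≈ -0.0058431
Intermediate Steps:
Function('k')(N, d) = -1 (Function('k')(N, d) = Add(2, -3) = -1)
Function('L')(Y, W) = Mul(-13, Y, Add(-789, W)) (Function('L')(Y, W) = Mul(Add(Y, Mul(-14, Y)), Add(-789, W)) = Mul(Mul(-13, Y), Add(-789, W)) = Mul(-13, Y, Add(-789, W)))
Function('O')(I) = Mul(2, I, Add(-1, I)) (Function('O')(I) = Mul(Add(I, I), Add(I, -1)) = Mul(Mul(2, I), Add(-1, I)) = Mul(2, I, Add(-1, I)))
Mul(Function('O')(-395), Pow(Function('L')(2870, 2224), -1)) = Mul(Mul(2, -395, Add(-1, -395)), Pow(Mul(13, 2870, Add(789, Mul(-1, 2224))), -1)) = Mul(Mul(2, -395, -396), Pow(Mul(13, 2870, Add(789, -2224)), -1)) = Mul(312840, Pow(Mul(13, 2870, -1435), -1)) = Mul(312840, Pow(-53539850, -1)) = Mul(312840, Rational(-1, 53539850)) = Rational(-31284, 5353985)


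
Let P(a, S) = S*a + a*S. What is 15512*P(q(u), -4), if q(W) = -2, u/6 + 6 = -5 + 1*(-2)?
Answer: 248192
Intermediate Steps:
u = -78 (u = -36 + 6*(-5 + 1*(-2)) = -36 + 6*(-5 - 2) = -36 + 6*(-7) = -36 - 42 = -78)
P(a, S) = 2*S*a (P(a, S) = S*a + S*a = 2*S*a)
15512*P(q(u), -4) = 15512*(2*(-4)*(-2)) = 15512*16 = 248192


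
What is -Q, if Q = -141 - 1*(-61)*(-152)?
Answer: 9413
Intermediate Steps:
Q = -9413 (Q = -141 + 61*(-152) = -141 - 9272 = -9413)
-Q = -1*(-9413) = 9413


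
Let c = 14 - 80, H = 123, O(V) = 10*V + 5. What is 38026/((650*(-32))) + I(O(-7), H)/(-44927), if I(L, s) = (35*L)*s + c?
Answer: 2056669349/467240800 ≈ 4.4017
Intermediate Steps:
O(V) = 5 + 10*V
c = -66
I(L, s) = -66 + 35*L*s (I(L, s) = (35*L)*s - 66 = 35*L*s - 66 = -66 + 35*L*s)
38026/((650*(-32))) + I(O(-7), H)/(-44927) = 38026/((650*(-32))) + (-66 + 35*(5 + 10*(-7))*123)/(-44927) = 38026/(-20800) + (-66 + 35*(5 - 70)*123)*(-1/44927) = 38026*(-1/20800) + (-66 + 35*(-65)*123)*(-1/44927) = -19013/10400 + (-66 - 279825)*(-1/44927) = -19013/10400 - 279891*(-1/44927) = -19013/10400 + 279891/44927 = 2056669349/467240800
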